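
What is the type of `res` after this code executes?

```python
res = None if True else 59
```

Ternary: condition is True, if branch (None) taken → NoneType

NoneType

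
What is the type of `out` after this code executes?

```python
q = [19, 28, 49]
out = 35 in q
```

'in' operator returns bool

bool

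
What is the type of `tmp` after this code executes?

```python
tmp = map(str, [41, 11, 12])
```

map() returns a map iterator object

map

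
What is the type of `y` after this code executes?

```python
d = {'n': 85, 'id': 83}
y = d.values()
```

.values() returns a dict_values view object

dict_values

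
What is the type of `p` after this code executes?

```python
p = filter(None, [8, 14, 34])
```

filter() returns a filter iterator object

filter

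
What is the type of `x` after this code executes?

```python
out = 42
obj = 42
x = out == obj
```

Equality comparison returns bool

bool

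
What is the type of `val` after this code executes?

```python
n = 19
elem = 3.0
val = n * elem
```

int * float returns float (19 * 3.0 = 57.0)

float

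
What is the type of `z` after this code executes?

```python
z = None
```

None has type NoneType

NoneType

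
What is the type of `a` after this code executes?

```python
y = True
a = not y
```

'not' always returns bool

bool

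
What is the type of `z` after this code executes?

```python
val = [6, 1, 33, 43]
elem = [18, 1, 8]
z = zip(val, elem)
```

zip() returns a zip iterator object

zip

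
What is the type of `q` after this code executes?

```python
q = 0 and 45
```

'and' returns the first falsy value (0, which is int)

int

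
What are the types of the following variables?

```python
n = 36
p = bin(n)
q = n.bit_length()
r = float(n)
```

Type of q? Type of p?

int.bit_length() returns int; bin() returns str

int, str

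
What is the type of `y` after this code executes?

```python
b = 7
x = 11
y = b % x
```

int % int returns int (7 % 11 = 7)

int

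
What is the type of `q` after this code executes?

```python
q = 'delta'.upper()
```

str.upper() returns str

str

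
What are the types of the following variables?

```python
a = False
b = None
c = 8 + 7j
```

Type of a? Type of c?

a is bool; c is complex

bool, complex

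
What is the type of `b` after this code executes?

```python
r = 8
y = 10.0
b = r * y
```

int * float returns float (8 * 10.0 = 80.0)

float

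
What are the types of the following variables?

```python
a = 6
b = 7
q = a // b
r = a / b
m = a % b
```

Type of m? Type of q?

int % int returns int; int // int returns int

int, int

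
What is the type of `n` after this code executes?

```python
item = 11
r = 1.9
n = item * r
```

int * float returns float (11 * 1.9 = 20.9)

float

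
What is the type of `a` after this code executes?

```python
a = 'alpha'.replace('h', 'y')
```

str.replace() returns str

str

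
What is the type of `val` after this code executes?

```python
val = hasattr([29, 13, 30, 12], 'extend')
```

hasattr() returns bool

bool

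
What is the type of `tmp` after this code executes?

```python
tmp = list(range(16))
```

list(range(...)) returns list

list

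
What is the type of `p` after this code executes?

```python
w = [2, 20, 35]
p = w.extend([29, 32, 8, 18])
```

list.extend() returns None

NoneType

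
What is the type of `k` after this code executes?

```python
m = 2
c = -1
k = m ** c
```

int ** negative int returns float

float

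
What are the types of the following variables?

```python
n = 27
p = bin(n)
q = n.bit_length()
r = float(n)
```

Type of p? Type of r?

bin() returns str; float() returns float

str, float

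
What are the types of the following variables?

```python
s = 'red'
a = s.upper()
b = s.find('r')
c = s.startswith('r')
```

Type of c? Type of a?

str.startswith() returns bool; str.upper() returns str

bool, str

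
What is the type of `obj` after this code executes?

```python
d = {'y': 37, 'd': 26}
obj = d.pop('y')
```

dict.pop() returns the value (int)

int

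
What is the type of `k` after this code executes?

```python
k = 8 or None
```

'or' returns first truthy value (8, int)

int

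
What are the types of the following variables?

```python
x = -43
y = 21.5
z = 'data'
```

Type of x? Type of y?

x is int; y is float

int, float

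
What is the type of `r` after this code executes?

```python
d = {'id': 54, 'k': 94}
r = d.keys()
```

.keys() returns a dict_keys view object

dict_keys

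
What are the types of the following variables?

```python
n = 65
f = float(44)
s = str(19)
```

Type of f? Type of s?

f is float; s is str

float, str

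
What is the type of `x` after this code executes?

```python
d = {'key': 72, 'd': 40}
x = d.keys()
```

.keys() returns a dict_keys view object

dict_keys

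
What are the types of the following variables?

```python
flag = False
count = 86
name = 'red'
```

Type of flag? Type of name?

flag is bool; name is str

bool, str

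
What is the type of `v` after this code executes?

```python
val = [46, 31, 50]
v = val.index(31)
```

list.index() returns int

int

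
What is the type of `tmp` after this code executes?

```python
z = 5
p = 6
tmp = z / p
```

int / int always returns float in Python 3 (5 / 6 = 0.833333)

float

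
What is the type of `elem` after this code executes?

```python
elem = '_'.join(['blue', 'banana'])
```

str.join() returns str

str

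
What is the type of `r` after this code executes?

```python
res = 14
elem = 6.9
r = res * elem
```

int * float returns float (14 * 6.9 = 96.6)

float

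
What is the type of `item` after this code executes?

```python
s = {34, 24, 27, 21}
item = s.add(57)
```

set.add() returns None (mutates in place)

NoneType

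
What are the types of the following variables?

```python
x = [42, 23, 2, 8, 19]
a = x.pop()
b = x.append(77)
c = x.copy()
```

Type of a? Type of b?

list.pop() returns the element (int); list.append() returns None

int, NoneType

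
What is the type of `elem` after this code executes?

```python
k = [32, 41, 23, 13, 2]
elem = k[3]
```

Indexing a list of ints returns int (k[3] = 13)

int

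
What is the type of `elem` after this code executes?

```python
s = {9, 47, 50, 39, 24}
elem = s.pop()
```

Popping from a set of ints returns int

int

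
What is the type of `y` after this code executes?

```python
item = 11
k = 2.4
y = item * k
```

int * float returns float (11 * 2.4 = 26.4)

float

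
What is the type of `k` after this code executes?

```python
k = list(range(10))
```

list(range(...)) returns list

list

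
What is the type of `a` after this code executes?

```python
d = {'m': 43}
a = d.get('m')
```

dict.get() returns the value (int) when key is found

int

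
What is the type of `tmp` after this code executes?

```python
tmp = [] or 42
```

'or' returns first truthy value (42, which is int)

int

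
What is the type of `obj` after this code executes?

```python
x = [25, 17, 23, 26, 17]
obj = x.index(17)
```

list.index() returns int

int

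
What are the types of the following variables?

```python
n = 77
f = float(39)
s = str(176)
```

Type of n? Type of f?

n is int; f is float

int, float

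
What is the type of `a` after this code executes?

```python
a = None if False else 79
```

Ternary: condition is False, else branch (79) taken → int

int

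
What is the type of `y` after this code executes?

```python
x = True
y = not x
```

'not' always returns bool

bool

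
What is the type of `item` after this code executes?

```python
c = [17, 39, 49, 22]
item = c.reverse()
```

list.reverse() returns None

NoneType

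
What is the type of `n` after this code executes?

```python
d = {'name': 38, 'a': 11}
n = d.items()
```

dict.items() returns a dict_items view

dict_items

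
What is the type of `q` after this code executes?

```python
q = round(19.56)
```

round() with no ndigits arg returns int

int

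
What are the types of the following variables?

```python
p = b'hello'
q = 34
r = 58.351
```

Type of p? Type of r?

p is bytes; r is float

bytes, float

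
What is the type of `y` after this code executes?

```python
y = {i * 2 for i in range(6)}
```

A set comprehension {expr for x in iterable} produces a set

set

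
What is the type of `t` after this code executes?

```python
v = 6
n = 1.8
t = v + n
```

int + float returns float (6 + 1.8 = 7.8)

float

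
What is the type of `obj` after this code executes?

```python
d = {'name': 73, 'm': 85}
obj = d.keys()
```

.keys() returns a dict_keys view object

dict_keys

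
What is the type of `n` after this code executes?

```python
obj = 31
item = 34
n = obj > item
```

Comparison operators return bool

bool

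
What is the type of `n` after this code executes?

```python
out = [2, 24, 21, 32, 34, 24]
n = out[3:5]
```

Slicing a list always returns a list

list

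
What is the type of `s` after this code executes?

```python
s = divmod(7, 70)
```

divmod() returns a tuple (quotient, remainder)

tuple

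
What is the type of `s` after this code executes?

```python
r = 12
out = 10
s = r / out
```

int / int always returns float in Python 3 (12 / 10 = 1.2)

float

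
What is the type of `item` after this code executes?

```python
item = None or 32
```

'or' with None returns the other value (32, int)

int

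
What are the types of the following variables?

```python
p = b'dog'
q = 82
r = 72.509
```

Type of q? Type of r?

q is int; r is float

int, float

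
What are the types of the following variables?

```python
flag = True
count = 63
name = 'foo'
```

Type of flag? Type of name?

flag is bool; name is str

bool, str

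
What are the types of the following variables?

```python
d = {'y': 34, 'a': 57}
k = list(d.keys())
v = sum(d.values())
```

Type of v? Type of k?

sum of int values returns int; list(...) returns list

int, list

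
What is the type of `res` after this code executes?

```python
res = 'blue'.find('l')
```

str.find() returns int (index, or -1)

int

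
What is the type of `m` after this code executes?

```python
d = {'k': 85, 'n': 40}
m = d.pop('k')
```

dict.pop() returns the value (int)

int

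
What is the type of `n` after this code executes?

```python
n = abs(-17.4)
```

abs() of float returns float

float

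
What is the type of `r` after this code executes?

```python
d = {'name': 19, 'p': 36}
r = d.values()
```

.values() returns a dict_values view object

dict_values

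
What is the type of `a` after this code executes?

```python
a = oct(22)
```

oct() returns str representation

str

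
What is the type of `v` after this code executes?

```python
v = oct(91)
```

oct() returns str representation

str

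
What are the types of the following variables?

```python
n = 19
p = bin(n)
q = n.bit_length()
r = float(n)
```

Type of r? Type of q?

float() returns float; int.bit_length() returns int

float, int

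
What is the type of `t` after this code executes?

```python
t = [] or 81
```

'or' returns first truthy value (81, which is int)

int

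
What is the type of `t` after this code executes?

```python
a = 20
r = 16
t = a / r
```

int / int always returns float in Python 3 (20 / 16 = 1.25)

float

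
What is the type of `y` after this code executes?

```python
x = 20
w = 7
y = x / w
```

int / int always returns float in Python 3 (20 / 7 = 2.85714)

float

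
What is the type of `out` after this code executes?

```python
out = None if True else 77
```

Ternary: condition is True, if branch (None) taken → NoneType

NoneType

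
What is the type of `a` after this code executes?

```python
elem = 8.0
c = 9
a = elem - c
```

float - int returns float (8.0 - 9 = -1.0)

float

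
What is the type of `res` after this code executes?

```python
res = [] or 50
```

'or' returns first truthy value (50, which is int)

int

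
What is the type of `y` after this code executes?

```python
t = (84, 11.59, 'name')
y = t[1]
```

Index 1 of tuple is 11.59 which is float

float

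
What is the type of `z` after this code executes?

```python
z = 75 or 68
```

'or' returns the first truthy value (75, which is int)

int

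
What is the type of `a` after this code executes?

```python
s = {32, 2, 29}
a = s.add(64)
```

set.add() returns None (mutates in place)

NoneType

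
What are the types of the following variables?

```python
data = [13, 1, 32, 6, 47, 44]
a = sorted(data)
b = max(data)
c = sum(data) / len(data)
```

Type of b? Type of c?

max of ints returns int; int / int returns float

int, float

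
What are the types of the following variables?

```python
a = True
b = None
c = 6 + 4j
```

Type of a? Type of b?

a is bool; b is NoneType

bool, NoneType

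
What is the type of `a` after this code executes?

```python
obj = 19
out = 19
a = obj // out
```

int // int returns int (19 // 19 = 1)

int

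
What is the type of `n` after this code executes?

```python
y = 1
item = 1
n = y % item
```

int % int returns int (1 % 1 = 0)

int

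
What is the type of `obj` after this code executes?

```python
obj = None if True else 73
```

Ternary: condition is True, if branch (None) taken → NoneType

NoneType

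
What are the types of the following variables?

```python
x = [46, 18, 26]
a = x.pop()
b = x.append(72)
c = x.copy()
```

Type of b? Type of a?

list.append() returns None; list.pop() returns the element (int)

NoneType, int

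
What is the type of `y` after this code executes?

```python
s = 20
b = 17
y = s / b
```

int / int always returns float in Python 3 (20 / 17 = 1.17647)

float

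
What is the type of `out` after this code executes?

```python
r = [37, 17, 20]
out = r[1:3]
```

Slicing a list always returns a list

list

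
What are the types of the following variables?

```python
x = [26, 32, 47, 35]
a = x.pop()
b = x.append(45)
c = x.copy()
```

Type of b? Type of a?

list.append() returns None; list.pop() returns the element (int)

NoneType, int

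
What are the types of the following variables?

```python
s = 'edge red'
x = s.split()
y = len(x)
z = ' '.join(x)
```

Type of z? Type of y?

str.join() returns str; len() returns int

str, int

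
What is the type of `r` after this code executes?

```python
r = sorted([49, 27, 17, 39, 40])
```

sorted() always returns list

list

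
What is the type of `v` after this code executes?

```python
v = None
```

None has type NoneType

NoneType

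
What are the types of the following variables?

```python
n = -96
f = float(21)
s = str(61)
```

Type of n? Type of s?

n is int; s is str

int, str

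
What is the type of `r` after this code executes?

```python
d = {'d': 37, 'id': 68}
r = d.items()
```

dict.items() returns a dict_items view

dict_items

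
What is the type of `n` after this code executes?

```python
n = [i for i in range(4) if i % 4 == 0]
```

A list comprehension [...] produces a list

list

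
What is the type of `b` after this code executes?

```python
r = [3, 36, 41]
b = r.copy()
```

list.copy() returns list

list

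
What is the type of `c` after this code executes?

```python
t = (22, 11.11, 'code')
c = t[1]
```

Index 1 of tuple is 11.11 which is float

float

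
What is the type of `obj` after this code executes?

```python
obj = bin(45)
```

bin() returns str representation

str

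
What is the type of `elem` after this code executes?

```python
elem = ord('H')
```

ord() returns int (Unicode code point)

int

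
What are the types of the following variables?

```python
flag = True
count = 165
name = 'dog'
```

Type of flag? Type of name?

flag is bool; name is str

bool, str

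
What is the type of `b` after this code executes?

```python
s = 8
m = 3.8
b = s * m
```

int * float returns float (8 * 3.8 = 30.4)

float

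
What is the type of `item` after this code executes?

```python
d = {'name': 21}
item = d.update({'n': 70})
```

dict.update() returns None

NoneType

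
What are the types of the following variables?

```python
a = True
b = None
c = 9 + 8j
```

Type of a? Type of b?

a is bool; b is NoneType

bool, NoneType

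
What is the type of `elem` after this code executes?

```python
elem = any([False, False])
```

any() returns bool

bool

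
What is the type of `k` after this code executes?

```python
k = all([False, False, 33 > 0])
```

all() returns bool

bool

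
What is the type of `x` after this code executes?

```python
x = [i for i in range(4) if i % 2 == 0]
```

A list comprehension [...] produces a list

list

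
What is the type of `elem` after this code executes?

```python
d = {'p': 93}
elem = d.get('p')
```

dict.get() returns the value (int) when key is found

int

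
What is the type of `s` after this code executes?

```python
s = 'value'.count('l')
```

str.count() returns int

int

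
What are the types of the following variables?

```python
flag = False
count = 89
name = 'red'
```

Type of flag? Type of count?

flag is bool; count is int

bool, int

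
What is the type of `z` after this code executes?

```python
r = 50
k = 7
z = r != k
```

Comparison operators return bool

bool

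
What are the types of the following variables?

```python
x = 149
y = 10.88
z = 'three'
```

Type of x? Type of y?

x is int; y is float

int, float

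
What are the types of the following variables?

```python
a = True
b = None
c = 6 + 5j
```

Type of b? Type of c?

b is NoneType; c is complex

NoneType, complex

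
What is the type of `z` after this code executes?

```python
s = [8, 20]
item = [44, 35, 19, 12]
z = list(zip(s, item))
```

list(zip(...)) returns a list of tuples

list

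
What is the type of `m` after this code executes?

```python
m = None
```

None has type NoneType

NoneType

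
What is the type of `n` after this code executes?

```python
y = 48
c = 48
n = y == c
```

Equality comparison returns bool

bool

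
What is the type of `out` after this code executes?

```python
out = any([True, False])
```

any() returns bool

bool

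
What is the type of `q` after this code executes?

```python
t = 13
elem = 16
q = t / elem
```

int / int always returns float in Python 3 (13 / 16 = 0.8125)

float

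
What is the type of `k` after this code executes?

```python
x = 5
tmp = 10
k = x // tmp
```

int // int returns int (5 // 10 = 0)

int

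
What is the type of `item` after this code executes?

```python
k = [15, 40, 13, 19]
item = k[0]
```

Indexing a list of ints returns int (k[0] = 15)

int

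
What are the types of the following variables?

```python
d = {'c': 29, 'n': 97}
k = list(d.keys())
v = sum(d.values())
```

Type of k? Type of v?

list(...) returns list; sum of int values returns int

list, int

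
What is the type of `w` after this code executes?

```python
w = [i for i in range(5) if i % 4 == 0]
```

A list comprehension [...] produces a list

list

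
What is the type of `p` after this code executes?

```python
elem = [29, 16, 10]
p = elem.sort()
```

list.sort() returns None (sorts in place)

NoneType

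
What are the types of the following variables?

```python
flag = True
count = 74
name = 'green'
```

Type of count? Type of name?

count is int; name is str

int, str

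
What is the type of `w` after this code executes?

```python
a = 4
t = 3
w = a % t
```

int % int returns int (4 % 3 = 1)

int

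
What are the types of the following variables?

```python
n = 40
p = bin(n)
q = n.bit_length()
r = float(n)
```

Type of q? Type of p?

int.bit_length() returns int; bin() returns str

int, str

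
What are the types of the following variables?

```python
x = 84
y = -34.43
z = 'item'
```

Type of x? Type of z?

x is int; z is str

int, str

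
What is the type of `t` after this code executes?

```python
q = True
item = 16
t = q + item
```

bool + int returns int (True is 1, so 1 + 16 = 17)

int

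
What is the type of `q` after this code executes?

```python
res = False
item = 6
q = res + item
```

bool + int returns int (False is 0, so 0 + 6 = 6)

int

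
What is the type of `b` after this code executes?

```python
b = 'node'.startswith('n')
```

str.startswith() returns bool

bool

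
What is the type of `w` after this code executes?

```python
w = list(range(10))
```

list(range(...)) returns list

list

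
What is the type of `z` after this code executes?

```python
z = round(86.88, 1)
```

round() with ndigits arg returns float

float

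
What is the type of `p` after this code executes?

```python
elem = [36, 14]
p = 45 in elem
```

'in' operator returns bool

bool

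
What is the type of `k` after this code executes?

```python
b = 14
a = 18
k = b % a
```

int % int returns int (14 % 18 = 14)

int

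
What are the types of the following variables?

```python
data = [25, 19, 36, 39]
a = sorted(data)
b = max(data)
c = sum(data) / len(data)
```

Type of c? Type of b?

int / int returns float; max of ints returns int

float, int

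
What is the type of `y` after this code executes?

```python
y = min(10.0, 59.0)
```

min() of floats returns float

float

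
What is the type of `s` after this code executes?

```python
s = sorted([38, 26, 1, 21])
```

sorted() always returns list

list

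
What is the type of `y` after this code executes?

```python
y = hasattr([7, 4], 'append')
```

hasattr() returns bool

bool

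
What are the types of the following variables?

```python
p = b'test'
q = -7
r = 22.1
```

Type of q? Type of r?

q is int; r is float

int, float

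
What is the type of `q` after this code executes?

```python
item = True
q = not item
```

'not' always returns bool

bool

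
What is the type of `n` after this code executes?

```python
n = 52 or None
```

'or' returns first truthy value (52, int)

int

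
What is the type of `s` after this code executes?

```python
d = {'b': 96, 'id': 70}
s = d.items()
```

dict.items() returns a dict_items view

dict_items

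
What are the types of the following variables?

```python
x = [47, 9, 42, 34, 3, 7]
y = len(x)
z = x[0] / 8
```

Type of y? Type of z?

len() returns int; int / int returns float

int, float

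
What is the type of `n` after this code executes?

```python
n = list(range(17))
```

list(range(...)) returns list

list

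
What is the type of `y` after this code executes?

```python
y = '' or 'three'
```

'or' returns first truthy value ('three', which is str)

str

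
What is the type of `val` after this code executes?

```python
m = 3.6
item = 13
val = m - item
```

float - int returns float (3.6 - 13 = -9.4)

float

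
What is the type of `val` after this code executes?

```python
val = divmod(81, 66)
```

divmod() returns a tuple (quotient, remainder)

tuple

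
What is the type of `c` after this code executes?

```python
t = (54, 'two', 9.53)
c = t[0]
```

Index 0 of tuple is 54 which is int

int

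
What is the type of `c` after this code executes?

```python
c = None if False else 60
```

Ternary: condition is False, else branch (60) taken → int

int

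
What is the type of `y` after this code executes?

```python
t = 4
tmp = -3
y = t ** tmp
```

int ** negative int returns float

float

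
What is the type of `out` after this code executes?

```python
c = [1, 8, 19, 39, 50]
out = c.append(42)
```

list.append() returns None (mutates in place)

NoneType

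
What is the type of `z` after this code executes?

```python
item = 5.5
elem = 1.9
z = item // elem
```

float // float returns float (floor division preserves float type)

float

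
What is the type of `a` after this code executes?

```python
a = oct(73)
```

oct() returns str representation

str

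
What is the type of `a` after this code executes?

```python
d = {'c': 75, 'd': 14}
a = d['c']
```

Accessing dict[str, int] with key 'c' returns int value 75

int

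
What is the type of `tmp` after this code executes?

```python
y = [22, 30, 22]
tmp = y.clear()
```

list.clear() returns None

NoneType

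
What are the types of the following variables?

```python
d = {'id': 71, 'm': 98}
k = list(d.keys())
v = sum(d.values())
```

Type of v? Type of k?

sum of int values returns int; list(...) returns list

int, list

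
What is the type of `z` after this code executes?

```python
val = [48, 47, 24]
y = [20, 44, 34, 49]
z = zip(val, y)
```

zip() returns a zip iterator object

zip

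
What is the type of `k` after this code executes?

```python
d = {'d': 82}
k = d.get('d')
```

dict.get() returns the value (int) when key is found

int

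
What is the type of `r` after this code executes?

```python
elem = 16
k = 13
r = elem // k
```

int // int returns int (16 // 13 = 1)

int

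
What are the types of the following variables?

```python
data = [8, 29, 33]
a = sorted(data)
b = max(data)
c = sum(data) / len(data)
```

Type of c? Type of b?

int / int returns float; max of ints returns int

float, int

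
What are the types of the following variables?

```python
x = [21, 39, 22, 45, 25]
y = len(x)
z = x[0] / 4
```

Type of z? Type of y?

int / int returns float; len() returns int

float, int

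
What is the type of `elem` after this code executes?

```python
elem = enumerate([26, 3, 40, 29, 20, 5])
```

enumerate() returns an enumerate iterator object

enumerate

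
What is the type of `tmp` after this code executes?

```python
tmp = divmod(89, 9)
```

divmod() returns a tuple (quotient, remainder)

tuple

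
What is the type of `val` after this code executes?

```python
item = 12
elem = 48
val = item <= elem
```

Comparison operators return bool

bool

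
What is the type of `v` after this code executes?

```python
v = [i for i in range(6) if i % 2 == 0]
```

A list comprehension [...] produces a list

list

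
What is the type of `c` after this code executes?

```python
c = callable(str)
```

callable() returns bool

bool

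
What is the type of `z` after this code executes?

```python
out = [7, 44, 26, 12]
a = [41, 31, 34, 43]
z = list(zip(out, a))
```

list(zip(...)) returns a list of tuples

list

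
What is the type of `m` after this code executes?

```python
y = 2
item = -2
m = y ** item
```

int ** negative int returns float

float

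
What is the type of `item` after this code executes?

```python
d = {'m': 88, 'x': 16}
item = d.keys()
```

.keys() returns a dict_keys view object

dict_keys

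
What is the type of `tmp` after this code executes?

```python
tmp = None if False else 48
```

Ternary: condition is False, else branch (48) taken → int

int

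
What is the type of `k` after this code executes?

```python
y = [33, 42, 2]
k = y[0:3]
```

Slicing a list always returns a list

list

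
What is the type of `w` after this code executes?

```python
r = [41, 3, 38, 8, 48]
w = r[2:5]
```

Slicing a list always returns a list

list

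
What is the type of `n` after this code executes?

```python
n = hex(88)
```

hex() returns str representation

str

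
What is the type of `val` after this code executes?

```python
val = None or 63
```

'or' with None returns the other value (63, int)

int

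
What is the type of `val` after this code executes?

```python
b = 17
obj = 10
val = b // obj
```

int // int returns int (17 // 10 = 1)

int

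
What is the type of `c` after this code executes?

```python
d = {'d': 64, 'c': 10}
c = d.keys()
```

.keys() returns a dict_keys view object

dict_keys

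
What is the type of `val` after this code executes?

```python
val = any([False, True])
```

any() returns bool

bool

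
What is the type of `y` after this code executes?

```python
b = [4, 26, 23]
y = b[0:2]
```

Slicing a list always returns a list

list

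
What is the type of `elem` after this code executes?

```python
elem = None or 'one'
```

'or' with None returns the other value ('one', str)

str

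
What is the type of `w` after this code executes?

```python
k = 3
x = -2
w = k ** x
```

int ** negative int returns float

float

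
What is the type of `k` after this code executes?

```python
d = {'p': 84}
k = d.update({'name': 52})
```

dict.update() returns None

NoneType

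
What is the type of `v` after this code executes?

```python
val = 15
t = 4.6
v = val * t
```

int * float returns float (15 * 4.6 = 69.0)

float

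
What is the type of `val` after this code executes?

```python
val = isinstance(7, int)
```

isinstance() returns bool

bool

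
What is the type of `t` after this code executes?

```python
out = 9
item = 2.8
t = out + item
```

int + float returns float (9 + 2.8 = 11.8)

float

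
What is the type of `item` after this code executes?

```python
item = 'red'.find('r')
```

str.find() returns int (index, or -1)

int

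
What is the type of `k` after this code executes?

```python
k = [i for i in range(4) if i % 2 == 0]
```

A list comprehension [...] produces a list

list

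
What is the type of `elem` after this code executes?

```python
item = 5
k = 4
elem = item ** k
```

int ** positive int returns int (5 ** 4 = 625)

int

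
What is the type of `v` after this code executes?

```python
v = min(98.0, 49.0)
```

min() of floats returns float

float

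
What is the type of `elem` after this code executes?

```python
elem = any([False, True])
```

any() returns bool

bool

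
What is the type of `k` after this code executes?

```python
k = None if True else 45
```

Ternary: condition is True, if branch (None) taken → NoneType

NoneType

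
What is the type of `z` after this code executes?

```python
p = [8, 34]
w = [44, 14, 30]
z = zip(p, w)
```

zip() returns a zip iterator object

zip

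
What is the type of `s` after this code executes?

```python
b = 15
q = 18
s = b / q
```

int / int always returns float in Python 3 (15 / 18 = 0.833333)

float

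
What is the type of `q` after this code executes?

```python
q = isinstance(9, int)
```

isinstance() returns bool

bool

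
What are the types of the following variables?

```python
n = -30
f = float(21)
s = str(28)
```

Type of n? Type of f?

n is int; f is float

int, float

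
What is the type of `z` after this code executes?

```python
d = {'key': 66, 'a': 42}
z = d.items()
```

dict.items() returns a dict_items view

dict_items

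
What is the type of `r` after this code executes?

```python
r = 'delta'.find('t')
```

str.find() returns int (index, or -1)

int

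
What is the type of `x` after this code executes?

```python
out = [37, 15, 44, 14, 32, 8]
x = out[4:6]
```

Slicing a list always returns a list

list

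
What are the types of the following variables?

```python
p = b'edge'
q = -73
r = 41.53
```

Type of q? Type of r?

q is int; r is float

int, float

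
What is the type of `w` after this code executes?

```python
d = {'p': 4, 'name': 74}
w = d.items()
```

dict.items() returns a dict_items view

dict_items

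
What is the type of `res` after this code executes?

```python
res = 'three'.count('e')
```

str.count() returns int

int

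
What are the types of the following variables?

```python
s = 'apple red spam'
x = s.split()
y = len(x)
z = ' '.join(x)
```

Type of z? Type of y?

str.join() returns str; len() returns int

str, int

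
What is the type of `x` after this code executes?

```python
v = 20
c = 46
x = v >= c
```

Comparison operators return bool

bool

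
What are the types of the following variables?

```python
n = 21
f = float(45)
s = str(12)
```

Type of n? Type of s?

n is int; s is str

int, str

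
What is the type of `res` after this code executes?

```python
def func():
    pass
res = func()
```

A function with no return statement returns None

NoneType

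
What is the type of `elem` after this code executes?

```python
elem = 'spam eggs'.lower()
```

str.lower() returns str

str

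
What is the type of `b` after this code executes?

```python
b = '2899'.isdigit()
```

str.isdigit() returns bool

bool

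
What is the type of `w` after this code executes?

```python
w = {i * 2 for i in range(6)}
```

A set comprehension {expr for x in iterable} produces a set

set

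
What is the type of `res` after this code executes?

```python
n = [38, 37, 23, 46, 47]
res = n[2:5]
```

Slicing a list always returns a list

list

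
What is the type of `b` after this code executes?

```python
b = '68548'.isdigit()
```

str.isdigit() returns bool

bool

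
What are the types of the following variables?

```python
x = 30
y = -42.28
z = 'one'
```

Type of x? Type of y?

x is int; y is float

int, float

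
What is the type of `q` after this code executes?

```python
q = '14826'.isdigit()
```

str.isdigit() returns bool

bool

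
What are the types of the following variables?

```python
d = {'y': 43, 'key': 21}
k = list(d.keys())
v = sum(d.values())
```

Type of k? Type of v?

list(...) returns list; sum of int values returns int

list, int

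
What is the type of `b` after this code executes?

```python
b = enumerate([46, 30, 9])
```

enumerate() returns an enumerate iterator object

enumerate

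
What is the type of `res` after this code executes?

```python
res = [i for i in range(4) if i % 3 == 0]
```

A list comprehension [...] produces a list

list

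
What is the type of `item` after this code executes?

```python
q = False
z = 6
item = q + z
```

bool + int returns int (False is 0, so 0 + 6 = 6)

int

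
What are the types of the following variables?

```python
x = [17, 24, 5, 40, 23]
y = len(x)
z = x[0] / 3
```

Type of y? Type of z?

len() returns int; int / int returns float

int, float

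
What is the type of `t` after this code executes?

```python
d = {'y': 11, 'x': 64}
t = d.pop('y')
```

dict.pop() returns the value (int)

int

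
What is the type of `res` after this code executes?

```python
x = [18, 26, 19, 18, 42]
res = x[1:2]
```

Slicing a list always returns a list

list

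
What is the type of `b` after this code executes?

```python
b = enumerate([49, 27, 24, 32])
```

enumerate() returns an enumerate iterator object

enumerate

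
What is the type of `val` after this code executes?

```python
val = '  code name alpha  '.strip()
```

str.strip() returns str

str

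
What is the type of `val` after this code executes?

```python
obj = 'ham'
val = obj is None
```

'is' comparison returns bool

bool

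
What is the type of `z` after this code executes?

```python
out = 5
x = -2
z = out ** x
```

int ** negative int returns float

float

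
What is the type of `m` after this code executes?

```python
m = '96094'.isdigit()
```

str.isdigit() returns bool

bool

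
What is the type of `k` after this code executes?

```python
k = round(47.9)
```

round() with no ndigits arg returns int

int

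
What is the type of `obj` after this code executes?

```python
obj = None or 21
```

'or' with None returns the other value (21, int)

int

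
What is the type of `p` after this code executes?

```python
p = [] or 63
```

'or' returns first truthy value (63, which is int)

int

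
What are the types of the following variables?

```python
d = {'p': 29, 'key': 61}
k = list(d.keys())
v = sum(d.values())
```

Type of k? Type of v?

list(...) returns list; sum of int values returns int

list, int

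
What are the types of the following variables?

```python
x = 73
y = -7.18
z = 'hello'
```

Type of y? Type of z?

y is float; z is str

float, str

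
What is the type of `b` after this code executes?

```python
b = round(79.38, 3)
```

round() with ndigits arg returns float

float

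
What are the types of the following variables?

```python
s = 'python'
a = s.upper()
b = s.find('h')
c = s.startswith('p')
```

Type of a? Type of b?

str.upper() returns str; str.find() returns int

str, int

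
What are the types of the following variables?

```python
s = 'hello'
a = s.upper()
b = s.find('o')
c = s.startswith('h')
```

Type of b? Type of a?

str.find() returns int; str.upper() returns str

int, str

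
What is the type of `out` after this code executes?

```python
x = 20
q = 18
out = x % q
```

int % int returns int (20 % 18 = 2)

int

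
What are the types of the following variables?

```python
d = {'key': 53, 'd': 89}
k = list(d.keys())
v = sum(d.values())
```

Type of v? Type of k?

sum of int values returns int; list(...) returns list

int, list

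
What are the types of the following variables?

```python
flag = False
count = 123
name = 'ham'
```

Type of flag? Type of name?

flag is bool; name is str

bool, str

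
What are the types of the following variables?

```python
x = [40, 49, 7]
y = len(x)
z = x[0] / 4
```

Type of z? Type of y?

int / int returns float; len() returns int

float, int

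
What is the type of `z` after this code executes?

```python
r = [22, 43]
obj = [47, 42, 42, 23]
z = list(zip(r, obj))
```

list(zip(...)) returns a list of tuples

list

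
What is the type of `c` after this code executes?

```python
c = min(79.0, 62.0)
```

min() of floats returns float

float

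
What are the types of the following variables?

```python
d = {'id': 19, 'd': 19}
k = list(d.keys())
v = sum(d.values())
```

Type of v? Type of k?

sum of int values returns int; list(...) returns list

int, list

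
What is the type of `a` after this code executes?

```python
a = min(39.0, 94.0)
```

min() of floats returns float

float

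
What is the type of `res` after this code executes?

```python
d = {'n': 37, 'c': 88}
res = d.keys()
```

.keys() returns a dict_keys view object

dict_keys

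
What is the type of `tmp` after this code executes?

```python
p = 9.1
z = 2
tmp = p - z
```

float - int returns float (9.1 - 2 = 7.1)

float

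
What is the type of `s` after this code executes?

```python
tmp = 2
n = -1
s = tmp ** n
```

int ** negative int returns float

float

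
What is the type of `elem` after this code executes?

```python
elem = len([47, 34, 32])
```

len() always returns int

int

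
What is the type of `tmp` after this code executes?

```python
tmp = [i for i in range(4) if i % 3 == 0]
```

A list comprehension [...] produces a list

list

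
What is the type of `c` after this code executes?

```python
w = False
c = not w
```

'not' always returns bool

bool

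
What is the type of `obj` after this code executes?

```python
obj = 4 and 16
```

'and' returns the last value when all truthy (16, which is int)

int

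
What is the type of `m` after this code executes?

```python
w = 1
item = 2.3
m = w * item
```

int * float returns float (1 * 2.3 = 2.3)

float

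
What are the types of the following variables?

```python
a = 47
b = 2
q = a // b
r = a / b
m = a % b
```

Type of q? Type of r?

int // int returns int; int / int returns float

int, float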